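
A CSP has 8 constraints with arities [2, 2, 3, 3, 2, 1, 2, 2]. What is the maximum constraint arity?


The arities are: 2, 2, 3, 3, 2, 1, 2, 2.
Scan for the maximum value.
Maximum arity = 3.

3


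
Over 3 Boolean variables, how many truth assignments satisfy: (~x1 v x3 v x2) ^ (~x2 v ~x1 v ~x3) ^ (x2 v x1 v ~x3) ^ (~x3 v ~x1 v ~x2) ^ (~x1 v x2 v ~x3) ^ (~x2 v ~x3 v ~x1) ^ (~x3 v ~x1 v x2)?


Enumerate all 8 truth assignments over 3 variables.
Test each against every clause.
Satisfying assignments found: 4.

4


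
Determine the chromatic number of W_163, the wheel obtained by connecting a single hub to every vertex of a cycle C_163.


W_163 consists of the cycle C_163 together with a hub vertex adjacent to every cycle vertex.
The cycle C_163 needs 3 colors (odd cycle -> 3).
The hub is adjacent to every cycle vertex, so it must receive a new color distinct from all of them.
Chromatic number = 3 + 1 = 4.

4


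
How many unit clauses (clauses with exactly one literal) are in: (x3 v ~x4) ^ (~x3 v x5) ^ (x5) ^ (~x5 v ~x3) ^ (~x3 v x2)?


A unit clause contains exactly one literal.
Unit clauses found: (x5).
Count = 1.

1


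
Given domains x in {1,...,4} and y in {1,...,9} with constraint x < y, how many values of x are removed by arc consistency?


For the constraint x < y, x needs a supporting value in y's domain.
x can be at most 8 (one less than y's maximum).
Valid x values from domain: 4 out of 4.
Pruned = 4 - 4 = 0.

0


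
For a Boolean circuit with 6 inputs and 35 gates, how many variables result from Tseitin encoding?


The Tseitin transformation introduces one auxiliary variable per gate.
Total variables = inputs + gates = 6 + 35 = 41.

41


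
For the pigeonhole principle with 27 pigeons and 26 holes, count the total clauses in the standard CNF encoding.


The PHP encoding has two parts:
1) At-least-one-hole clauses: 27 (one per pigeon, each with 26 literals).
2) At-most-one-pigeon-per-hole clauses: 26 holes * C(27,2) = 26 * 351 = 9126.
Total clauses = 27 + 9126 = 9153.

9153


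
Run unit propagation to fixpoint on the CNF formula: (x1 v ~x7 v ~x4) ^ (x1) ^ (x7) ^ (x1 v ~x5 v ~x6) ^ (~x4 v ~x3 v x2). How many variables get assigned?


Unit propagation repeatedly assigns the literal in any unit clause, then simplifies.
Assignments in order: x1 = T, x7 = T.
No further unit clauses remain.
Total variables assigned = 2.

2


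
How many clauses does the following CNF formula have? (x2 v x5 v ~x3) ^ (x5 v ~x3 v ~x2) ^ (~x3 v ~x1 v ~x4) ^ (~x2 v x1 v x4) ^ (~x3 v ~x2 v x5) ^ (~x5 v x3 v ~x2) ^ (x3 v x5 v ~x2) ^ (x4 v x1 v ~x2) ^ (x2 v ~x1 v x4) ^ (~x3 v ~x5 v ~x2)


Each group enclosed in parentheses joined by ^ is one clause.
Counting the conjuncts: 10 clauses.

10


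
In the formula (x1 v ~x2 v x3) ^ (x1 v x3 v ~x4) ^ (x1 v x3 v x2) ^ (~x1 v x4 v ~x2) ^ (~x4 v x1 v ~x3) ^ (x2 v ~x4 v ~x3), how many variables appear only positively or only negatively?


A pure literal appears in only one polarity across all clauses.
No pure literals found.
Count = 0.

0


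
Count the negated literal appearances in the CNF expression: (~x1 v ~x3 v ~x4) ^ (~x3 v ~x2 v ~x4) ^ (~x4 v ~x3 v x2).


Scan each clause for negated literals.
Clause 1: 3 negative; Clause 2: 3 negative; Clause 3: 2 negative.
Total negative literal occurrences = 8.

8


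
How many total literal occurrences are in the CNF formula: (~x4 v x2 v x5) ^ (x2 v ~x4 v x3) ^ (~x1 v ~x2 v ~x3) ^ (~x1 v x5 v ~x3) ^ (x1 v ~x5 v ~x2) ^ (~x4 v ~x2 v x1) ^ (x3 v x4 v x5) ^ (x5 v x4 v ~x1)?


Clause lengths: 3, 3, 3, 3, 3, 3, 3, 3.
Sum = 3 + 3 + 3 + 3 + 3 + 3 + 3 + 3 = 24.

24


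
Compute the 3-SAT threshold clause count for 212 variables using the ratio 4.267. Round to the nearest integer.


The 3-SAT phase transition occurs at approximately 4.267 clauses per variable.
m = 4.267 * 212 = 904.604.
Rounded to nearest integer: 905.

905


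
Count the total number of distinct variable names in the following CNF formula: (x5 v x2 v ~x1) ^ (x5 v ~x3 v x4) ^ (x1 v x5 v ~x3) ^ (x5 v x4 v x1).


Identify each distinct variable in the formula.
Variables found: x1, x2, x3, x4, x5.
Total distinct variables = 5.

5


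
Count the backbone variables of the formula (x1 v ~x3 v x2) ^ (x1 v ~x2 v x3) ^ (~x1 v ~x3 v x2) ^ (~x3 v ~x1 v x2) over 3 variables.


Find all satisfying assignments: 5 model(s).
Check which variables have the same value in every model.
No variable is fixed across all models.
Backbone size = 0.

0


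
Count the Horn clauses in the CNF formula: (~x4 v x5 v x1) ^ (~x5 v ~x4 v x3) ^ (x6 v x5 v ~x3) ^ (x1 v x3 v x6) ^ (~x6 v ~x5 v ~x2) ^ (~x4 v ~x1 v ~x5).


A Horn clause has at most one positive literal.
Clause 1: 2 positive lit(s) -> not Horn
Clause 2: 1 positive lit(s) -> Horn
Clause 3: 2 positive lit(s) -> not Horn
Clause 4: 3 positive lit(s) -> not Horn
Clause 5: 0 positive lit(s) -> Horn
Clause 6: 0 positive lit(s) -> Horn
Total Horn clauses = 3.

3


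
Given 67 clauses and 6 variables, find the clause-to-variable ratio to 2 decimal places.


Clause-to-variable ratio = clauses / variables.
67 / 6 = 11.17.

11.17


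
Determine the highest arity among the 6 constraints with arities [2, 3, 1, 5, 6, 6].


The arities are: 2, 3, 1, 5, 6, 6.
Scan for the maximum value.
Maximum arity = 6.

6


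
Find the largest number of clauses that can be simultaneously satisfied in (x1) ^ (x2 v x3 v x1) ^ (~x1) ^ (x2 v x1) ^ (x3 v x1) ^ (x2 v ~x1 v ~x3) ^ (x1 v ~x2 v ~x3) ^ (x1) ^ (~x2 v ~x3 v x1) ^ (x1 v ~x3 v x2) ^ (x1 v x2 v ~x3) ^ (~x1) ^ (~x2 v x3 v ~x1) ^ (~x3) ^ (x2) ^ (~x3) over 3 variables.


Enumerate all 8 truth assignments.
For each, count how many of the 16 clauses are satisfied.
The formula is not fully satisfiable, so the maximum is below 16.
Maximum simultaneously satisfiable clauses = 13.

13


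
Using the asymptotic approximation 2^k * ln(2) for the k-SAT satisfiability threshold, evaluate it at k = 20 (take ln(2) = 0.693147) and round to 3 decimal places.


Using the asymptotic formula: threshold ~ 2^k * ln(2).
2^20 = 1048576.
1048576 * 0.693147 = 726817.309.

726817.309


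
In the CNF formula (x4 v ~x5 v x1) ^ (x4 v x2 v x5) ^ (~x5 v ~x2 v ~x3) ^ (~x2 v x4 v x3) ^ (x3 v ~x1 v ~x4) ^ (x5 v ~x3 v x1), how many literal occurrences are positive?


Scan each clause for unnegated literals.
Clause 1: 2 positive; Clause 2: 3 positive; Clause 3: 0 positive; Clause 4: 2 positive; Clause 5: 1 positive; Clause 6: 2 positive.
Total positive literal occurrences = 10.

10


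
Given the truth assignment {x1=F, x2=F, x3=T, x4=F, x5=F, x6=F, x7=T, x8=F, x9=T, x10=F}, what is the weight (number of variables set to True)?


The weight is the number of variables assigned True.
True variables: x3, x7, x9.
Weight = 3.

3


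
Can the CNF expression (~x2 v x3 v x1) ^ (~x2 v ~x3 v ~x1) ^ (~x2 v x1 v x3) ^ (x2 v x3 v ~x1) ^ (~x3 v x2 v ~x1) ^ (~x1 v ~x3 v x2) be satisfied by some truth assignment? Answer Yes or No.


Check all 8 possible truth assignments.
Number of satisfying assignments found: 4.
The formula is satisfiable.

Yes


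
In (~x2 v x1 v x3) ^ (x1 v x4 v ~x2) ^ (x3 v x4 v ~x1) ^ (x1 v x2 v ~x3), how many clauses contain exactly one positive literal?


A definite clause has exactly one positive literal.
Clause 1: 2 positive -> not definite
Clause 2: 2 positive -> not definite
Clause 3: 2 positive -> not definite
Clause 4: 2 positive -> not definite
Definite clause count = 0.

0


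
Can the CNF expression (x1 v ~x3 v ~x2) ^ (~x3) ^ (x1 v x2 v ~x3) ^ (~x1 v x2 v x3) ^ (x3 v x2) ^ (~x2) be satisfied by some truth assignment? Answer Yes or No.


Check all 8 possible truth assignments.
Number of satisfying assignments found: 0.
The formula is unsatisfiable.

No


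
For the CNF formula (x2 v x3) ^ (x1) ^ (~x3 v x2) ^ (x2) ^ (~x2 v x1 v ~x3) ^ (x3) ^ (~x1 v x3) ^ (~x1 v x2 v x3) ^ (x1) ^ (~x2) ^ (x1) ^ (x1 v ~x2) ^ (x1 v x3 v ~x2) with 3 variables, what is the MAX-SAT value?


Enumerate all 8 truth assignments.
For each, count how many of the 13 clauses are satisfied.
The formula is not fully satisfiable, so the maximum is below 13.
Maximum simultaneously satisfiable clauses = 12.

12


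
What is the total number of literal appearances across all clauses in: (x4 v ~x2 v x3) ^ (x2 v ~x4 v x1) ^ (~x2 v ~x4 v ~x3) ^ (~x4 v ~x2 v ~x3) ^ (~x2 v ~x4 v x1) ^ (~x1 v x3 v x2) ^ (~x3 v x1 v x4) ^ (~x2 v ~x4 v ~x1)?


Clause lengths: 3, 3, 3, 3, 3, 3, 3, 3.
Sum = 3 + 3 + 3 + 3 + 3 + 3 + 3 + 3 = 24.

24


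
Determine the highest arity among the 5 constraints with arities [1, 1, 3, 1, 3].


The arities are: 1, 1, 3, 1, 3.
Scan for the maximum value.
Maximum arity = 3.

3


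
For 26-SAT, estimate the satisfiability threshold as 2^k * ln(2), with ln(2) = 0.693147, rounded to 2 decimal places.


Using the asymptotic formula: threshold ~ 2^k * ln(2).
2^26 = 67108864.
67108864 * 0.693147 = 46516307.76.

46516307.76


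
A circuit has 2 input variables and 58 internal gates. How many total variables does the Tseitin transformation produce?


The Tseitin transformation introduces one auxiliary variable per gate.
Total variables = inputs + gates = 2 + 58 = 60.

60


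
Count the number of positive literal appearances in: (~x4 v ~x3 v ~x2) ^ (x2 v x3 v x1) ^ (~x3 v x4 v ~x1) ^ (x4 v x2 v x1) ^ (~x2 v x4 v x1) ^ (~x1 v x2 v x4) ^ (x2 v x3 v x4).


Scan each clause for unnegated literals.
Clause 1: 0 positive; Clause 2: 3 positive; Clause 3: 1 positive; Clause 4: 3 positive; Clause 5: 2 positive; Clause 6: 2 positive; Clause 7: 3 positive.
Total positive literal occurrences = 14.

14


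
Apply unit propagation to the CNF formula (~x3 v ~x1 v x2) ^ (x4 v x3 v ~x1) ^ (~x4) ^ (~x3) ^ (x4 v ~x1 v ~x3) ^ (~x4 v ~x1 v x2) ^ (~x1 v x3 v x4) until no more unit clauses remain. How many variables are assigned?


Unit propagation repeatedly assigns the literal in any unit clause, then simplifies.
Assignments in order: x4 = F, x3 = F, x1 = F.
No further unit clauses remain.
Total variables assigned = 3.

3


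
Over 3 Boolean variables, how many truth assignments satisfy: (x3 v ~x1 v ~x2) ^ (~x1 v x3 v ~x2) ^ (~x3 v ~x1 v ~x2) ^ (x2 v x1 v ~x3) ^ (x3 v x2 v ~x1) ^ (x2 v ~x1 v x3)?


Enumerate all 8 truth assignments over 3 variables.
Test each against every clause.
Satisfying assignments found: 4.

4


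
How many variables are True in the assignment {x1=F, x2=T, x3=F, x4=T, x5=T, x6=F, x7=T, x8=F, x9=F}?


The weight is the number of variables assigned True.
True variables: x2, x4, x5, x7.
Weight = 4.

4


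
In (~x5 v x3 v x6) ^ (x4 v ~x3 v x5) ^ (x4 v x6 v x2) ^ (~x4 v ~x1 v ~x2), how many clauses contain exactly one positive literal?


A definite clause has exactly one positive literal.
Clause 1: 2 positive -> not definite
Clause 2: 2 positive -> not definite
Clause 3: 3 positive -> not definite
Clause 4: 0 positive -> not definite
Definite clause count = 0.

0


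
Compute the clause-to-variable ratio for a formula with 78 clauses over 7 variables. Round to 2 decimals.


Clause-to-variable ratio = clauses / variables.
78 / 7 = 11.14.

11.14


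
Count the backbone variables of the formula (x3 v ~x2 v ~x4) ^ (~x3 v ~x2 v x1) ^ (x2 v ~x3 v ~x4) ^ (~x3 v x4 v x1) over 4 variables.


Find all satisfying assignments: 9 model(s).
Check which variables have the same value in every model.
No variable is fixed across all models.
Backbone size = 0.

0


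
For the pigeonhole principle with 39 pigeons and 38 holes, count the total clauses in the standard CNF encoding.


The PHP encoding has two parts:
1) At-least-one-hole clauses: 39 (one per pigeon, each with 38 literals).
2) At-most-one-pigeon-per-hole clauses: 38 holes * C(39,2) = 38 * 741 = 28158.
Total clauses = 39 + 28158 = 28197.

28197


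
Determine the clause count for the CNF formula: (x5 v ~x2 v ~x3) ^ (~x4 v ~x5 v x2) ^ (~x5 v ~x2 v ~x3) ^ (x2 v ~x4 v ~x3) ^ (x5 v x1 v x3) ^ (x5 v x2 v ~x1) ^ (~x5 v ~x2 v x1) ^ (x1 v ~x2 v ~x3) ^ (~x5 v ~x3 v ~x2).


Each group enclosed in parentheses joined by ^ is one clause.
Counting the conjuncts: 9 clauses.

9


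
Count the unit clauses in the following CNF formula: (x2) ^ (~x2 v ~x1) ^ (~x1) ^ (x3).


A unit clause contains exactly one literal.
Unit clauses found: (x2), (~x1), (x3).
Count = 3.

3


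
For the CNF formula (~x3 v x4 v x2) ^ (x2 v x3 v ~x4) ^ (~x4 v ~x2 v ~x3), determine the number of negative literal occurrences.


Scan each clause for negated literals.
Clause 1: 1 negative; Clause 2: 1 negative; Clause 3: 3 negative.
Total negative literal occurrences = 5.

5


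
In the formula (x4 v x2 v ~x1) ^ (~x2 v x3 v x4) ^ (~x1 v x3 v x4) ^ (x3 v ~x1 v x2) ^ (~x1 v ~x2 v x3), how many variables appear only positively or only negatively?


A pure literal appears in only one polarity across all clauses.
Pure literals: x1 (negative only), x3 (positive only), x4 (positive only).
Count = 3.

3


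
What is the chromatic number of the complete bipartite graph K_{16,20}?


K_{16,20} is bipartite by definition: the two parts are independent sets, with every edge crossing between them.
Color all vertices in one part with color 1 and all vertices in the other part with color 2.
Since the graph has at least one edge, one color does not suffice.
Chromatic number = 2.

2


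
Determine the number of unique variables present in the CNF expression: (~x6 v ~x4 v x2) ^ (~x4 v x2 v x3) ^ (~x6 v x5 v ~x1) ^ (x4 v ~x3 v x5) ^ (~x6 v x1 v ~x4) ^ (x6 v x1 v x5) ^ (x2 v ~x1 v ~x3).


Identify each distinct variable in the formula.
Variables found: x1, x2, x3, x4, x5, x6.
Total distinct variables = 6.

6


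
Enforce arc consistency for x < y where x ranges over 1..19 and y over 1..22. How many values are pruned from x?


For the constraint x < y, x needs a supporting value in y's domain.
x can be at most 21 (one less than y's maximum).
Valid x values from domain: 19 out of 19.
Pruned = 19 - 19 = 0.

0


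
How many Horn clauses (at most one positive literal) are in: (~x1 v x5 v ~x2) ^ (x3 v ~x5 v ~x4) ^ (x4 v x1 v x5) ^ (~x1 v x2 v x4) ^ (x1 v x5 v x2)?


A Horn clause has at most one positive literal.
Clause 1: 1 positive lit(s) -> Horn
Clause 2: 1 positive lit(s) -> Horn
Clause 3: 3 positive lit(s) -> not Horn
Clause 4: 2 positive lit(s) -> not Horn
Clause 5: 3 positive lit(s) -> not Horn
Total Horn clauses = 2.

2


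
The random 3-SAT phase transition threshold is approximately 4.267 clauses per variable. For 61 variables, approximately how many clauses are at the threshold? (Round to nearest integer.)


The 3-SAT phase transition occurs at approximately 4.267 clauses per variable.
m = 4.267 * 61 = 260.287.
Rounded to nearest integer: 260.

260


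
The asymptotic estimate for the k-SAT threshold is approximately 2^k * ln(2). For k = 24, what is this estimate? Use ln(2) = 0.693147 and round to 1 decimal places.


Using the asymptotic formula: threshold ~ 2^k * ln(2).
2^24 = 16777216.
16777216 * 0.693147 = 11629076.9.

11629076.9


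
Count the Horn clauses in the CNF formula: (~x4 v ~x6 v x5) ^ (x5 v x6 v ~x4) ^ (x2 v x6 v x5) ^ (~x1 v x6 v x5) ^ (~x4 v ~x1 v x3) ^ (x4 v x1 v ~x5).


A Horn clause has at most one positive literal.
Clause 1: 1 positive lit(s) -> Horn
Clause 2: 2 positive lit(s) -> not Horn
Clause 3: 3 positive lit(s) -> not Horn
Clause 4: 2 positive lit(s) -> not Horn
Clause 5: 1 positive lit(s) -> Horn
Clause 6: 2 positive lit(s) -> not Horn
Total Horn clauses = 2.

2


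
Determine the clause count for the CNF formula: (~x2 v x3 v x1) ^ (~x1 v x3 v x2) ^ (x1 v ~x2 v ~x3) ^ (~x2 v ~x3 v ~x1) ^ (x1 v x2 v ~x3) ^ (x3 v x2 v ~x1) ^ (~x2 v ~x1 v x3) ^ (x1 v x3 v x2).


Each group enclosed in parentheses joined by ^ is one clause.
Counting the conjuncts: 8 clauses.

8


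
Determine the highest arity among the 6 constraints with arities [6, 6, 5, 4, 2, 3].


The arities are: 6, 6, 5, 4, 2, 3.
Scan for the maximum value.
Maximum arity = 6.

6


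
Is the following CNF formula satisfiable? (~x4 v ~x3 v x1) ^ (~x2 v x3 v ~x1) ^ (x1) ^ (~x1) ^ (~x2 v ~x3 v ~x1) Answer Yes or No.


Check all 16 possible truth assignments.
Number of satisfying assignments found: 0.
The formula is unsatisfiable.

No


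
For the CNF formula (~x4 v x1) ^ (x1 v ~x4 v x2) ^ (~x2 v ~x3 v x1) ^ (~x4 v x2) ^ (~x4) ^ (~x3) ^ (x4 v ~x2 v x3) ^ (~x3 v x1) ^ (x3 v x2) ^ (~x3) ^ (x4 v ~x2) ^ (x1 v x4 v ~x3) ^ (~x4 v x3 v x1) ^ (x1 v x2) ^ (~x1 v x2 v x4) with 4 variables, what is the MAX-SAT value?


Enumerate all 16 truth assignments.
For each, count how many of the 15 clauses are satisfied.
The formula is not fully satisfiable, so the maximum is below 15.
Maximum simultaneously satisfiable clauses = 14.

14


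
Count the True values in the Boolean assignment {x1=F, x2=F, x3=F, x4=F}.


The weight is the number of variables assigned True.
True variables: none.
Weight = 0.

0


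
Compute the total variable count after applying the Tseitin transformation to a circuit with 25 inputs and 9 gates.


The Tseitin transformation introduces one auxiliary variable per gate.
Total variables = inputs + gates = 25 + 9 = 34.

34


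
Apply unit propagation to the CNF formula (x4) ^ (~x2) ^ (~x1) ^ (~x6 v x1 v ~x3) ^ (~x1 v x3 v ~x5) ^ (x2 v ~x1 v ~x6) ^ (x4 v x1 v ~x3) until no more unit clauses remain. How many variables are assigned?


Unit propagation repeatedly assigns the literal in any unit clause, then simplifies.
Assignments in order: x4 = T, x2 = F, x1 = F.
No further unit clauses remain.
Total variables assigned = 3.

3


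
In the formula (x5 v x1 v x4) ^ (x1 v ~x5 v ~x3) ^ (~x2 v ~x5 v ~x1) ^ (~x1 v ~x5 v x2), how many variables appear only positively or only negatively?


A pure literal appears in only one polarity across all clauses.
Pure literals: x3 (negative only), x4 (positive only).
Count = 2.

2


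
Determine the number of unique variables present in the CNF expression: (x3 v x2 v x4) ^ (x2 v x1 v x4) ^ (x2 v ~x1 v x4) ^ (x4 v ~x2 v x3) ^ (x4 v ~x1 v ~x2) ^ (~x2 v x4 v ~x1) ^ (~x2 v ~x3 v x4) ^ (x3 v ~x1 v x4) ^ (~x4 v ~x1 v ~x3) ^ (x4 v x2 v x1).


Identify each distinct variable in the formula.
Variables found: x1, x2, x3, x4.
Total distinct variables = 4.

4


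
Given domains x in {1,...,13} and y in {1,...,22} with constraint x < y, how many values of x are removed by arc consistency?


For the constraint x < y, x needs a supporting value in y's domain.
x can be at most 21 (one less than y's maximum).
Valid x values from domain: 13 out of 13.
Pruned = 13 - 13 = 0.

0


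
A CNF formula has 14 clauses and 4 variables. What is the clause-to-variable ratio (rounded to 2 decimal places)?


Clause-to-variable ratio = clauses / variables.
14 / 4 = 3.5.

3.5


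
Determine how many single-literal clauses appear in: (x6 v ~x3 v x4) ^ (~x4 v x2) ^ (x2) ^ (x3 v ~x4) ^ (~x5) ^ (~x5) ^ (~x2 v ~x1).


A unit clause contains exactly one literal.
Unit clauses found: (x2), (~x5), (~x5).
Count = 3.

3


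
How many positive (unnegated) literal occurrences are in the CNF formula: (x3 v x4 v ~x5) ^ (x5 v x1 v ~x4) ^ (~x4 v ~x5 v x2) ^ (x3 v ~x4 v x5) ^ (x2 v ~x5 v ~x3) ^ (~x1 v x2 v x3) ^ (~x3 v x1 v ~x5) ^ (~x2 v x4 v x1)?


Scan each clause for unnegated literals.
Clause 1: 2 positive; Clause 2: 2 positive; Clause 3: 1 positive; Clause 4: 2 positive; Clause 5: 1 positive; Clause 6: 2 positive; Clause 7: 1 positive; Clause 8: 2 positive.
Total positive literal occurrences = 13.

13


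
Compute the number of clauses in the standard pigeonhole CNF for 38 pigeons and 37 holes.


The PHP encoding has two parts:
1) At-least-one-hole clauses: 38 (one per pigeon, each with 37 literals).
2) At-most-one-pigeon-per-hole clauses: 37 holes * C(38,2) = 37 * 703 = 26011.
Total clauses = 38 + 26011 = 26049.

26049


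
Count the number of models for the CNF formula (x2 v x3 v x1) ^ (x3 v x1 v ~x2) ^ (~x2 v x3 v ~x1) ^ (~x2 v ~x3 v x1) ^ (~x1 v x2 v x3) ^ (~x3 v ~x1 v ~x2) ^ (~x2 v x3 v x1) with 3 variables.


Enumerate all 8 truth assignments over 3 variables.
Test each against every clause.
Satisfying assignments found: 2.

2


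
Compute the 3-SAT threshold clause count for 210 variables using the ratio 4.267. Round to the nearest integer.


The 3-SAT phase transition occurs at approximately 4.267 clauses per variable.
m = 4.267 * 210 = 896.07.
Rounded to nearest integer: 896.

896


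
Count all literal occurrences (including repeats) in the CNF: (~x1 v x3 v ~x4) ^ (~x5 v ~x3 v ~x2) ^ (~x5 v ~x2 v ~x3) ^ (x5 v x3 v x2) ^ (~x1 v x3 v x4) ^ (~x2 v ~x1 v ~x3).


Clause lengths: 3, 3, 3, 3, 3, 3.
Sum = 3 + 3 + 3 + 3 + 3 + 3 = 18.

18


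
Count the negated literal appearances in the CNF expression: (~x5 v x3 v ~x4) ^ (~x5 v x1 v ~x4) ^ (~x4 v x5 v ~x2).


Scan each clause for negated literals.
Clause 1: 2 negative; Clause 2: 2 negative; Clause 3: 2 negative.
Total negative literal occurrences = 6.

6


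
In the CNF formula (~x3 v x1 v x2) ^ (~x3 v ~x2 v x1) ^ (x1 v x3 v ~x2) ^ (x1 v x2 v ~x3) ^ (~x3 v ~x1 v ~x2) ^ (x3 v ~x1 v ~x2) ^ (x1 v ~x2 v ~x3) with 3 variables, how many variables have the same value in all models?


Find all satisfying assignments: 3 model(s).
Check which variables have the same value in every model.
Fixed variables: x2=F.
Backbone size = 1.

1


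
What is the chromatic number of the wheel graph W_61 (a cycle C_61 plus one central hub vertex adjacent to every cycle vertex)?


W_61 consists of the cycle C_61 together with a hub vertex adjacent to every cycle vertex.
The cycle C_61 needs 3 colors (odd cycle -> 3).
The hub is adjacent to every cycle vertex, so it must receive a new color distinct from all of them.
Chromatic number = 3 + 1 = 4.

4


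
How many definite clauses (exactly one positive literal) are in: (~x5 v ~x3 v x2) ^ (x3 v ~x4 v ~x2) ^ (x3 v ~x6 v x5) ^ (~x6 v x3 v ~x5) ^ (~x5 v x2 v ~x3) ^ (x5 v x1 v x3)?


A definite clause has exactly one positive literal.
Clause 1: 1 positive -> definite
Clause 2: 1 positive -> definite
Clause 3: 2 positive -> not definite
Clause 4: 1 positive -> definite
Clause 5: 1 positive -> definite
Clause 6: 3 positive -> not definite
Definite clause count = 4.

4


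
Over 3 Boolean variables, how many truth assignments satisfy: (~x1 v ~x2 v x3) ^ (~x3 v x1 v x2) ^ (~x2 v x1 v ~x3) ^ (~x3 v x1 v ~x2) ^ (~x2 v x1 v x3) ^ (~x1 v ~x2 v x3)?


Enumerate all 8 truth assignments over 3 variables.
Test each against every clause.
Satisfying assignments found: 4.

4


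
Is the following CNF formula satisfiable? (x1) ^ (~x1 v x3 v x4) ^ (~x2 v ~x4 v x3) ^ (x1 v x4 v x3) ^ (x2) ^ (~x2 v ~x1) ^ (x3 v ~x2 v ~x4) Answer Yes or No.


Check all 16 possible truth assignments.
Number of satisfying assignments found: 0.
The formula is unsatisfiable.

No


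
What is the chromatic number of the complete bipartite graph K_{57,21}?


K_{57,21} is bipartite by definition: the two parts are independent sets, with every edge crossing between them.
Color all vertices in one part with color 1 and all vertices in the other part with color 2.
Since the graph has at least one edge, one color does not suffice.
Chromatic number = 2.

2


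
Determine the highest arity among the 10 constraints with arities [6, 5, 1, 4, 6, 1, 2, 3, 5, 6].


The arities are: 6, 5, 1, 4, 6, 1, 2, 3, 5, 6.
Scan for the maximum value.
Maximum arity = 6.

6


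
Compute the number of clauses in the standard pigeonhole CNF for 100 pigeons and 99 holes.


The PHP encoding has two parts:
1) At-least-one-hole clauses: 100 (one per pigeon, each with 99 literals).
2) At-most-one-pigeon-per-hole clauses: 99 holes * C(100,2) = 99 * 4950 = 490050.
Total clauses = 100 + 490050 = 490150.

490150


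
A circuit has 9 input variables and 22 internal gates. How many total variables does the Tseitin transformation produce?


The Tseitin transformation introduces one auxiliary variable per gate.
Total variables = inputs + gates = 9 + 22 = 31.

31


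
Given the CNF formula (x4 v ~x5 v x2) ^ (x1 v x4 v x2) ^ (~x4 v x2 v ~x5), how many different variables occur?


Identify each distinct variable in the formula.
Variables found: x1, x2, x4, x5.
Total distinct variables = 4.

4


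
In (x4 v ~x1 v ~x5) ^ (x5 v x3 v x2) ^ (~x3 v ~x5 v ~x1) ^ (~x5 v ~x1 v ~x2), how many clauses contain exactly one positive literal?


A definite clause has exactly one positive literal.
Clause 1: 1 positive -> definite
Clause 2: 3 positive -> not definite
Clause 3: 0 positive -> not definite
Clause 4: 0 positive -> not definite
Definite clause count = 1.

1


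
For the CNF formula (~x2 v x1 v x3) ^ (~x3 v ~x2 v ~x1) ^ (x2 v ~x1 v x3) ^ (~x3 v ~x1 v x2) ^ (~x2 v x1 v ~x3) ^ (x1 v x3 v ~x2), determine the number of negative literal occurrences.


Scan each clause for negated literals.
Clause 1: 1 negative; Clause 2: 3 negative; Clause 3: 1 negative; Clause 4: 2 negative; Clause 5: 2 negative; Clause 6: 1 negative.
Total negative literal occurrences = 10.

10


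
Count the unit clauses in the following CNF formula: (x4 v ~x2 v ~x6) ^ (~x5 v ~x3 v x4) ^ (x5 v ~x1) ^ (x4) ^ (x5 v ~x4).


A unit clause contains exactly one literal.
Unit clauses found: (x4).
Count = 1.

1


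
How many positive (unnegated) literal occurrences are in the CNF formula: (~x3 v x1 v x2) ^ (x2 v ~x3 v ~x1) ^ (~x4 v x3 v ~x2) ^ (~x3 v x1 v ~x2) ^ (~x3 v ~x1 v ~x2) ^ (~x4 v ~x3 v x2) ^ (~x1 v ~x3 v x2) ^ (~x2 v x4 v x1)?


Scan each clause for unnegated literals.
Clause 1: 2 positive; Clause 2: 1 positive; Clause 3: 1 positive; Clause 4: 1 positive; Clause 5: 0 positive; Clause 6: 1 positive; Clause 7: 1 positive; Clause 8: 2 positive.
Total positive literal occurrences = 9.

9


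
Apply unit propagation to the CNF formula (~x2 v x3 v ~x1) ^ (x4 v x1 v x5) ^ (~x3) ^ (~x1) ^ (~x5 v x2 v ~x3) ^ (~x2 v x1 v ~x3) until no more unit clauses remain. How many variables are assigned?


Unit propagation repeatedly assigns the literal in any unit clause, then simplifies.
Assignments in order: x3 = F, x1 = F.
No further unit clauses remain.
Total variables assigned = 2.

2


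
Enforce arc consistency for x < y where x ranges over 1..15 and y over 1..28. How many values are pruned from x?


For the constraint x < y, x needs a supporting value in y's domain.
x can be at most 27 (one less than y's maximum).
Valid x values from domain: 15 out of 15.
Pruned = 15 - 15 = 0.

0


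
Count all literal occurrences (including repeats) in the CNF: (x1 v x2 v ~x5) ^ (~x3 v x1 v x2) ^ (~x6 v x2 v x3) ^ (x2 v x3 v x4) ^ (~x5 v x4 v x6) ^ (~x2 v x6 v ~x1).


Clause lengths: 3, 3, 3, 3, 3, 3.
Sum = 3 + 3 + 3 + 3 + 3 + 3 = 18.

18


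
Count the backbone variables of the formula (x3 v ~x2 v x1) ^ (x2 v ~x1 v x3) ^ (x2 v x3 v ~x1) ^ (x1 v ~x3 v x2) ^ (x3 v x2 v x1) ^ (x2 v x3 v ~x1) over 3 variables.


Find all satisfying assignments: 4 model(s).
Check which variables have the same value in every model.
No variable is fixed across all models.
Backbone size = 0.

0


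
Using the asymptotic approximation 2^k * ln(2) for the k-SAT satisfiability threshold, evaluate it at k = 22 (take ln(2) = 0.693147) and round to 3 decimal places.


Using the asymptotic formula: threshold ~ 2^k * ln(2).
2^22 = 4194304.
4194304 * 0.693147 = 2907269.235.

2907269.235


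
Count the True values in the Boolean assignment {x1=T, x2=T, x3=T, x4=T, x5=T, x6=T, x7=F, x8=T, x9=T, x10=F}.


The weight is the number of variables assigned True.
True variables: x1, x2, x3, x4, x5, x6, x8, x9.
Weight = 8.

8


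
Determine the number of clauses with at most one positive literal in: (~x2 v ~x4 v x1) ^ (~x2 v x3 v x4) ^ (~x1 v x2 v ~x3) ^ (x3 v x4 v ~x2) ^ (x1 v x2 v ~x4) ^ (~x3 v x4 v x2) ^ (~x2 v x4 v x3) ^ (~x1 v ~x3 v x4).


A Horn clause has at most one positive literal.
Clause 1: 1 positive lit(s) -> Horn
Clause 2: 2 positive lit(s) -> not Horn
Clause 3: 1 positive lit(s) -> Horn
Clause 4: 2 positive lit(s) -> not Horn
Clause 5: 2 positive lit(s) -> not Horn
Clause 6: 2 positive lit(s) -> not Horn
Clause 7: 2 positive lit(s) -> not Horn
Clause 8: 1 positive lit(s) -> Horn
Total Horn clauses = 3.

3


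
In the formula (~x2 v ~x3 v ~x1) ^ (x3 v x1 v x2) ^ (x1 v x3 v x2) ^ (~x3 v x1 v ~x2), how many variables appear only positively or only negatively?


A pure literal appears in only one polarity across all clauses.
No pure literals found.
Count = 0.

0


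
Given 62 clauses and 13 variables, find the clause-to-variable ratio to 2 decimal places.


Clause-to-variable ratio = clauses / variables.
62 / 13 = 4.77.

4.77


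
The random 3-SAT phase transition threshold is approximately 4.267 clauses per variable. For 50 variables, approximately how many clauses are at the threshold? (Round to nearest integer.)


The 3-SAT phase transition occurs at approximately 4.267 clauses per variable.
m = 4.267 * 50 = 213.35.
Rounded to nearest integer: 213.

213


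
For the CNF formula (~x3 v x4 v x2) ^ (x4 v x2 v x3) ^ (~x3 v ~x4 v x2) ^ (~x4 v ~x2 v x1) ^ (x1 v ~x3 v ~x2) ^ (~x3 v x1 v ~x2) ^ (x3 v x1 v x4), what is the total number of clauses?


Each group enclosed in parentheses joined by ^ is one clause.
Counting the conjuncts: 7 clauses.

7


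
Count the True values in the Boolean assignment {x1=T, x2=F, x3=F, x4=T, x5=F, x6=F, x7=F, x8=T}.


The weight is the number of variables assigned True.
True variables: x1, x4, x8.
Weight = 3.

3


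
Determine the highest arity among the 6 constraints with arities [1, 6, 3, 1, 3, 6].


The arities are: 1, 6, 3, 1, 3, 6.
Scan for the maximum value.
Maximum arity = 6.

6


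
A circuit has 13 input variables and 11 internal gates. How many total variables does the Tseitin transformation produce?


The Tseitin transformation introduces one auxiliary variable per gate.
Total variables = inputs + gates = 13 + 11 = 24.

24


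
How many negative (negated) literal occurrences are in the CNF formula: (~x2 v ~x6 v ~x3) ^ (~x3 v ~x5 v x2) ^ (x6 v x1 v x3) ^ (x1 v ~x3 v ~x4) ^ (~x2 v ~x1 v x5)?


Scan each clause for negated literals.
Clause 1: 3 negative; Clause 2: 2 negative; Clause 3: 0 negative; Clause 4: 2 negative; Clause 5: 2 negative.
Total negative literal occurrences = 9.

9


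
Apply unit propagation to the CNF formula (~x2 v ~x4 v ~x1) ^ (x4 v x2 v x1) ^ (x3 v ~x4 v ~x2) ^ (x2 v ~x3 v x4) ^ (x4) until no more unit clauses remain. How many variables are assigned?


Unit propagation repeatedly assigns the literal in any unit clause, then simplifies.
Assignments in order: x4 = T.
No further unit clauses remain.
Total variables assigned = 1.

1


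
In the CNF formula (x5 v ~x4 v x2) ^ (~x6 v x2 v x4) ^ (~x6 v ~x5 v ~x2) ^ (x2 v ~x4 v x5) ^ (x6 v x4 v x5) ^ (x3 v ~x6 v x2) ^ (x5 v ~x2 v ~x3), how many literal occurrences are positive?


Scan each clause for unnegated literals.
Clause 1: 2 positive; Clause 2: 2 positive; Clause 3: 0 positive; Clause 4: 2 positive; Clause 5: 3 positive; Clause 6: 2 positive; Clause 7: 1 positive.
Total positive literal occurrences = 12.

12


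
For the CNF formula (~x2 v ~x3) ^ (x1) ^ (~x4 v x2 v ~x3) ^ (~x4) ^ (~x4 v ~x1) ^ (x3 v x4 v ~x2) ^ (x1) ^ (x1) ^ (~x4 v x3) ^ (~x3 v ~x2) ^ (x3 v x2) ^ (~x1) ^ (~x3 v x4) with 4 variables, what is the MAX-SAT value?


Enumerate all 16 truth assignments.
For each, count how many of the 13 clauses are satisfied.
The formula is not fully satisfiable, so the maximum is below 13.
Maximum simultaneously satisfiable clauses = 11.

11


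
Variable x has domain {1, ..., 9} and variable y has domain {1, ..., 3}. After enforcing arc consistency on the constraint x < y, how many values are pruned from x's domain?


For the constraint x < y, x needs a supporting value in y's domain.
x can be at most 2 (one less than y's maximum).
Valid x values from domain: 2 out of 9.
Pruned = 9 - 2 = 7.

7


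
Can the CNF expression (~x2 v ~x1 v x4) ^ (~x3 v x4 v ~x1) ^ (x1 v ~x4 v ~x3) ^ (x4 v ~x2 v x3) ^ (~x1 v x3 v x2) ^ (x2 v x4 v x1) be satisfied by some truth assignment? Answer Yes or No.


Check all 16 possible truth assignments.
Number of satisfying assignments found: 6.
The formula is satisfiable.

Yes


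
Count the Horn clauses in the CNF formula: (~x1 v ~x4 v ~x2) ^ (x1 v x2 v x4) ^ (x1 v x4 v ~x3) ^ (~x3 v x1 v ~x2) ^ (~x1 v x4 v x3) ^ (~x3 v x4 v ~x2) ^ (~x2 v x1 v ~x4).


A Horn clause has at most one positive literal.
Clause 1: 0 positive lit(s) -> Horn
Clause 2: 3 positive lit(s) -> not Horn
Clause 3: 2 positive lit(s) -> not Horn
Clause 4: 1 positive lit(s) -> Horn
Clause 5: 2 positive lit(s) -> not Horn
Clause 6: 1 positive lit(s) -> Horn
Clause 7: 1 positive lit(s) -> Horn
Total Horn clauses = 4.

4


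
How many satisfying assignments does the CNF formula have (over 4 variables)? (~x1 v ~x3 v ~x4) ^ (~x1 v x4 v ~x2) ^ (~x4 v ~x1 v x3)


Enumerate all 16 truth assignments over 4 variables.
Test each against every clause.
Satisfying assignments found: 10.

10


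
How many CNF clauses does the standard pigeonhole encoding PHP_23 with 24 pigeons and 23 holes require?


The PHP encoding has two parts:
1) At-least-one-hole clauses: 24 (one per pigeon, each with 23 literals).
2) At-most-one-pigeon-per-hole clauses: 23 holes * C(24,2) = 23 * 276 = 6348.
Total clauses = 24 + 6348 = 6372.

6372


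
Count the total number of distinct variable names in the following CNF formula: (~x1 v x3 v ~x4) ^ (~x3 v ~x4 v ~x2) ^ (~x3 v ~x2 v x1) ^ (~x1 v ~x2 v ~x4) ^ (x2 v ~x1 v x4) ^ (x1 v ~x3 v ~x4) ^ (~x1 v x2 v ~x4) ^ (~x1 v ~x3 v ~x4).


Identify each distinct variable in the formula.
Variables found: x1, x2, x3, x4.
Total distinct variables = 4.

4


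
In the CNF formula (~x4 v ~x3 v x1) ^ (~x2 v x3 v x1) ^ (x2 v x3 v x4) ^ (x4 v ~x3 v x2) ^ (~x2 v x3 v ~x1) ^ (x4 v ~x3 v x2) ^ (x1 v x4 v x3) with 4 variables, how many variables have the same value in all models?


Find all satisfying assignments: 6 model(s).
Check which variables have the same value in every model.
No variable is fixed across all models.
Backbone size = 0.

0


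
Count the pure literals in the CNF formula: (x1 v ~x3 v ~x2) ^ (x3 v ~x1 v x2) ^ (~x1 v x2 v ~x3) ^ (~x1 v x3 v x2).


A pure literal appears in only one polarity across all clauses.
No pure literals found.
Count = 0.

0


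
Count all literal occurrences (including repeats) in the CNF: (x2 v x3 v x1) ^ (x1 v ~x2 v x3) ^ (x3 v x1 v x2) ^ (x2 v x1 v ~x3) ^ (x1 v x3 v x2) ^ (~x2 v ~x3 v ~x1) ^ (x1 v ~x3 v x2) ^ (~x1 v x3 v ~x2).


Clause lengths: 3, 3, 3, 3, 3, 3, 3, 3.
Sum = 3 + 3 + 3 + 3 + 3 + 3 + 3 + 3 = 24.

24


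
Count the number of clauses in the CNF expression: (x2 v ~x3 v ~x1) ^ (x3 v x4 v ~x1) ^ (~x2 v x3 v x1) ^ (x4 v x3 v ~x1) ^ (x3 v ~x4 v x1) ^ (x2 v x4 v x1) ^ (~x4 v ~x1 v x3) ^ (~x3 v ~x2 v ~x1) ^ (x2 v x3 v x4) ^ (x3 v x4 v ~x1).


Each group enclosed in parentheses joined by ^ is one clause.
Counting the conjuncts: 10 clauses.

10


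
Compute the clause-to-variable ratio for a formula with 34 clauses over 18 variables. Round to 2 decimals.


Clause-to-variable ratio = clauses / variables.
34 / 18 = 1.89.

1.89


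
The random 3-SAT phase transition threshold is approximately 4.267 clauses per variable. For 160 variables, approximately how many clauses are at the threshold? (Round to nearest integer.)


The 3-SAT phase transition occurs at approximately 4.267 clauses per variable.
m = 4.267 * 160 = 682.72.
Rounded to nearest integer: 683.

683


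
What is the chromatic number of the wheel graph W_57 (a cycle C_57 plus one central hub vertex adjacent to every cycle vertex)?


W_57 consists of the cycle C_57 together with a hub vertex adjacent to every cycle vertex.
The cycle C_57 needs 3 colors (odd cycle -> 3).
The hub is adjacent to every cycle vertex, so it must receive a new color distinct from all of them.
Chromatic number = 3 + 1 = 4.

4


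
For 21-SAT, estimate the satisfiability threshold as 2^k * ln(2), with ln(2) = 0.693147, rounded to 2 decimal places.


Using the asymptotic formula: threshold ~ 2^k * ln(2).
2^21 = 2097152.
2097152 * 0.693147 = 1453634.62.

1453634.62


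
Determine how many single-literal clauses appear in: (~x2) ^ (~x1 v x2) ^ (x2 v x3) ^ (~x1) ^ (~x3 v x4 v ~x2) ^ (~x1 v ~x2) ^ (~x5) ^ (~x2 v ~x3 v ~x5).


A unit clause contains exactly one literal.
Unit clauses found: (~x2), (~x1), (~x5).
Count = 3.

3


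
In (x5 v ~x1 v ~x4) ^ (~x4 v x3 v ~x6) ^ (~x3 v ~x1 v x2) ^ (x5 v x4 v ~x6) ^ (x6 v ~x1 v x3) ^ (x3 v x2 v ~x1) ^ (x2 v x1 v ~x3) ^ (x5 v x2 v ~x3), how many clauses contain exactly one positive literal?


A definite clause has exactly one positive literal.
Clause 1: 1 positive -> definite
Clause 2: 1 positive -> definite
Clause 3: 1 positive -> definite
Clause 4: 2 positive -> not definite
Clause 5: 2 positive -> not definite
Clause 6: 2 positive -> not definite
Clause 7: 2 positive -> not definite
Clause 8: 2 positive -> not definite
Definite clause count = 3.

3


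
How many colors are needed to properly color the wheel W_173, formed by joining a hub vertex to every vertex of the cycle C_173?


W_173 consists of the cycle C_173 together with a hub vertex adjacent to every cycle vertex.
The cycle C_173 needs 3 colors (odd cycle -> 3).
The hub is adjacent to every cycle vertex, so it must receive a new color distinct from all of them.
Chromatic number = 3 + 1 = 4.

4


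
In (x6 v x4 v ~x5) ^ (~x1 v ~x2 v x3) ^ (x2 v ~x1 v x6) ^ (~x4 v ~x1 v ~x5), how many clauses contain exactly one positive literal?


A definite clause has exactly one positive literal.
Clause 1: 2 positive -> not definite
Clause 2: 1 positive -> definite
Clause 3: 2 positive -> not definite
Clause 4: 0 positive -> not definite
Definite clause count = 1.

1


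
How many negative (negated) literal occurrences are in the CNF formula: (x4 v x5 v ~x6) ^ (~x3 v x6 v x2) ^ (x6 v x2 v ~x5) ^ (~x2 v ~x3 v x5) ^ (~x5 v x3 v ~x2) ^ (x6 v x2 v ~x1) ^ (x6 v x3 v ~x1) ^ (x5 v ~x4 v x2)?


Scan each clause for negated literals.
Clause 1: 1 negative; Clause 2: 1 negative; Clause 3: 1 negative; Clause 4: 2 negative; Clause 5: 2 negative; Clause 6: 1 negative; Clause 7: 1 negative; Clause 8: 1 negative.
Total negative literal occurrences = 10.

10


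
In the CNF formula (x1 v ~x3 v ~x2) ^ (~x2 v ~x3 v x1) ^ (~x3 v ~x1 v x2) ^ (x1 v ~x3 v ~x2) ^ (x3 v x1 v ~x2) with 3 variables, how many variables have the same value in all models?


Find all satisfying assignments: 5 model(s).
Check which variables have the same value in every model.
No variable is fixed across all models.
Backbone size = 0.

0


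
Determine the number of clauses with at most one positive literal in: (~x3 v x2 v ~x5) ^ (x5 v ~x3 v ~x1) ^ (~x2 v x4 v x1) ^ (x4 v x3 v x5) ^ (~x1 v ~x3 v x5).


A Horn clause has at most one positive literal.
Clause 1: 1 positive lit(s) -> Horn
Clause 2: 1 positive lit(s) -> Horn
Clause 3: 2 positive lit(s) -> not Horn
Clause 4: 3 positive lit(s) -> not Horn
Clause 5: 1 positive lit(s) -> Horn
Total Horn clauses = 3.

3


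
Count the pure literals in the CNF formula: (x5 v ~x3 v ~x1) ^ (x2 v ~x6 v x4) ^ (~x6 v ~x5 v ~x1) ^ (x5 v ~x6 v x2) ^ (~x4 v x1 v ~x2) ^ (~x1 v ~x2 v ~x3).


A pure literal appears in only one polarity across all clauses.
Pure literals: x3 (negative only), x6 (negative only).
Count = 2.

2


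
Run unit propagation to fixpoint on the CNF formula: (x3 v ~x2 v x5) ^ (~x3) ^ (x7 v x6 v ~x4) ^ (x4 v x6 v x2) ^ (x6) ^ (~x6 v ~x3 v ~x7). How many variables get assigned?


Unit propagation repeatedly assigns the literal in any unit clause, then simplifies.
Assignments in order: x3 = F, x6 = T.
No further unit clauses remain.
Total variables assigned = 2.

2


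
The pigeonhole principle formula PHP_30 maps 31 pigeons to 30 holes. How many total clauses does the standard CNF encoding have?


The PHP encoding has two parts:
1) At-least-one-hole clauses: 31 (one per pigeon, each with 30 literals).
2) At-most-one-pigeon-per-hole clauses: 30 holes * C(31,2) = 30 * 465 = 13950.
Total clauses = 31 + 13950 = 13981.

13981
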